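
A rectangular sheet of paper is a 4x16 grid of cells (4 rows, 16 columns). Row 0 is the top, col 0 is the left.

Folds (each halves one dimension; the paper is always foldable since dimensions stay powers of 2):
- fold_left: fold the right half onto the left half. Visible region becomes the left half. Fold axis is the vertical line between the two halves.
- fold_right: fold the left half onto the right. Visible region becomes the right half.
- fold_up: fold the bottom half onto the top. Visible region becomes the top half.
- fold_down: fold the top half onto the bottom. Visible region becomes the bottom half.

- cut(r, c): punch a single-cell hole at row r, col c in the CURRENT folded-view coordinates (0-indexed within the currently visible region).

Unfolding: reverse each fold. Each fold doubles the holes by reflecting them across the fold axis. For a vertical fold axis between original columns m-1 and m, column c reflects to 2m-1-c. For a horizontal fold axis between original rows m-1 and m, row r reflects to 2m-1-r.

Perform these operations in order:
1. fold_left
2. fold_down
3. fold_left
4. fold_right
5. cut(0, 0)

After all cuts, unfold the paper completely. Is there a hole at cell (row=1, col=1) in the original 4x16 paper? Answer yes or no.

Answer: yes

Derivation:
Op 1 fold_left: fold axis v@8; visible region now rows[0,4) x cols[0,8) = 4x8
Op 2 fold_down: fold axis h@2; visible region now rows[2,4) x cols[0,8) = 2x8
Op 3 fold_left: fold axis v@4; visible region now rows[2,4) x cols[0,4) = 2x4
Op 4 fold_right: fold axis v@2; visible region now rows[2,4) x cols[2,4) = 2x2
Op 5 cut(0, 0): punch at orig (2,2); cuts so far [(2, 2)]; region rows[2,4) x cols[2,4) = 2x2
Unfold 1 (reflect across v@2): 2 holes -> [(2, 1), (2, 2)]
Unfold 2 (reflect across v@4): 4 holes -> [(2, 1), (2, 2), (2, 5), (2, 6)]
Unfold 3 (reflect across h@2): 8 holes -> [(1, 1), (1, 2), (1, 5), (1, 6), (2, 1), (2, 2), (2, 5), (2, 6)]
Unfold 4 (reflect across v@8): 16 holes -> [(1, 1), (1, 2), (1, 5), (1, 6), (1, 9), (1, 10), (1, 13), (1, 14), (2, 1), (2, 2), (2, 5), (2, 6), (2, 9), (2, 10), (2, 13), (2, 14)]
Holes: [(1, 1), (1, 2), (1, 5), (1, 6), (1, 9), (1, 10), (1, 13), (1, 14), (2, 1), (2, 2), (2, 5), (2, 6), (2, 9), (2, 10), (2, 13), (2, 14)]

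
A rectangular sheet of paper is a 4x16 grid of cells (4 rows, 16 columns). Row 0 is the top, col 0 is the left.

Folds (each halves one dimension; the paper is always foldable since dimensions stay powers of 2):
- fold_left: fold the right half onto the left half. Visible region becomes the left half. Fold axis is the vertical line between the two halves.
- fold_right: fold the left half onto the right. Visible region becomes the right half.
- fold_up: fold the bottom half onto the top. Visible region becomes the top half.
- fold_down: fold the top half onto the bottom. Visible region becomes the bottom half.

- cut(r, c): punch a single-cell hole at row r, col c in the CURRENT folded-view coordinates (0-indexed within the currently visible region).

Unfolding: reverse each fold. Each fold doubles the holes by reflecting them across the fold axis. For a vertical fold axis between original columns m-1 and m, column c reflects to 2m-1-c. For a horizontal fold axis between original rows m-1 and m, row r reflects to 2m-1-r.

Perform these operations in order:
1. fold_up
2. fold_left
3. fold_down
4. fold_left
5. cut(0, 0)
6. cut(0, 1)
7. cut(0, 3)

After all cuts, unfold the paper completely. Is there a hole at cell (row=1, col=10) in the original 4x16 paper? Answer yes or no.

Op 1 fold_up: fold axis h@2; visible region now rows[0,2) x cols[0,16) = 2x16
Op 2 fold_left: fold axis v@8; visible region now rows[0,2) x cols[0,8) = 2x8
Op 3 fold_down: fold axis h@1; visible region now rows[1,2) x cols[0,8) = 1x8
Op 4 fold_left: fold axis v@4; visible region now rows[1,2) x cols[0,4) = 1x4
Op 5 cut(0, 0): punch at orig (1,0); cuts so far [(1, 0)]; region rows[1,2) x cols[0,4) = 1x4
Op 6 cut(0, 1): punch at orig (1,1); cuts so far [(1, 0), (1, 1)]; region rows[1,2) x cols[0,4) = 1x4
Op 7 cut(0, 3): punch at orig (1,3); cuts so far [(1, 0), (1, 1), (1, 3)]; region rows[1,2) x cols[0,4) = 1x4
Unfold 1 (reflect across v@4): 6 holes -> [(1, 0), (1, 1), (1, 3), (1, 4), (1, 6), (1, 7)]
Unfold 2 (reflect across h@1): 12 holes -> [(0, 0), (0, 1), (0, 3), (0, 4), (0, 6), (0, 7), (1, 0), (1, 1), (1, 3), (1, 4), (1, 6), (1, 7)]
Unfold 3 (reflect across v@8): 24 holes -> [(0, 0), (0, 1), (0, 3), (0, 4), (0, 6), (0, 7), (0, 8), (0, 9), (0, 11), (0, 12), (0, 14), (0, 15), (1, 0), (1, 1), (1, 3), (1, 4), (1, 6), (1, 7), (1, 8), (1, 9), (1, 11), (1, 12), (1, 14), (1, 15)]
Unfold 4 (reflect across h@2): 48 holes -> [(0, 0), (0, 1), (0, 3), (0, 4), (0, 6), (0, 7), (0, 8), (0, 9), (0, 11), (0, 12), (0, 14), (0, 15), (1, 0), (1, 1), (1, 3), (1, 4), (1, 6), (1, 7), (1, 8), (1, 9), (1, 11), (1, 12), (1, 14), (1, 15), (2, 0), (2, 1), (2, 3), (2, 4), (2, 6), (2, 7), (2, 8), (2, 9), (2, 11), (2, 12), (2, 14), (2, 15), (3, 0), (3, 1), (3, 3), (3, 4), (3, 6), (3, 7), (3, 8), (3, 9), (3, 11), (3, 12), (3, 14), (3, 15)]
Holes: [(0, 0), (0, 1), (0, 3), (0, 4), (0, 6), (0, 7), (0, 8), (0, 9), (0, 11), (0, 12), (0, 14), (0, 15), (1, 0), (1, 1), (1, 3), (1, 4), (1, 6), (1, 7), (1, 8), (1, 9), (1, 11), (1, 12), (1, 14), (1, 15), (2, 0), (2, 1), (2, 3), (2, 4), (2, 6), (2, 7), (2, 8), (2, 9), (2, 11), (2, 12), (2, 14), (2, 15), (3, 0), (3, 1), (3, 3), (3, 4), (3, 6), (3, 7), (3, 8), (3, 9), (3, 11), (3, 12), (3, 14), (3, 15)]

Answer: no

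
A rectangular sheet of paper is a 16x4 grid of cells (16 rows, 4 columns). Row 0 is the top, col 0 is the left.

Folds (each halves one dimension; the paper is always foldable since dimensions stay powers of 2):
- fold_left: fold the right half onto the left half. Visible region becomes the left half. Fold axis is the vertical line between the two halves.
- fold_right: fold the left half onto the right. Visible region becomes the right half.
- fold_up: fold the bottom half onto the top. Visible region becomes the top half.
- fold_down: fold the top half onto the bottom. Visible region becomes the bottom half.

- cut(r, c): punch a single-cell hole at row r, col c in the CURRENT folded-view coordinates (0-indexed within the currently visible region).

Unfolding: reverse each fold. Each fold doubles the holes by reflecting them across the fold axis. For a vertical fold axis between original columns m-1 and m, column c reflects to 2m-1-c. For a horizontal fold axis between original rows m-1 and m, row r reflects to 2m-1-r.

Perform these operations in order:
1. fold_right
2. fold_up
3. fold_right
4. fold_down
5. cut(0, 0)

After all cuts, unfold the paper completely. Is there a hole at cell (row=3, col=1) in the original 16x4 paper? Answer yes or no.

Op 1 fold_right: fold axis v@2; visible region now rows[0,16) x cols[2,4) = 16x2
Op 2 fold_up: fold axis h@8; visible region now rows[0,8) x cols[2,4) = 8x2
Op 3 fold_right: fold axis v@3; visible region now rows[0,8) x cols[3,4) = 8x1
Op 4 fold_down: fold axis h@4; visible region now rows[4,8) x cols[3,4) = 4x1
Op 5 cut(0, 0): punch at orig (4,3); cuts so far [(4, 3)]; region rows[4,8) x cols[3,4) = 4x1
Unfold 1 (reflect across h@4): 2 holes -> [(3, 3), (4, 3)]
Unfold 2 (reflect across v@3): 4 holes -> [(3, 2), (3, 3), (4, 2), (4, 3)]
Unfold 3 (reflect across h@8): 8 holes -> [(3, 2), (3, 3), (4, 2), (4, 3), (11, 2), (11, 3), (12, 2), (12, 3)]
Unfold 4 (reflect across v@2): 16 holes -> [(3, 0), (3, 1), (3, 2), (3, 3), (4, 0), (4, 1), (4, 2), (4, 3), (11, 0), (11, 1), (11, 2), (11, 3), (12, 0), (12, 1), (12, 2), (12, 3)]
Holes: [(3, 0), (3, 1), (3, 2), (3, 3), (4, 0), (4, 1), (4, 2), (4, 3), (11, 0), (11, 1), (11, 2), (11, 3), (12, 0), (12, 1), (12, 2), (12, 3)]

Answer: yes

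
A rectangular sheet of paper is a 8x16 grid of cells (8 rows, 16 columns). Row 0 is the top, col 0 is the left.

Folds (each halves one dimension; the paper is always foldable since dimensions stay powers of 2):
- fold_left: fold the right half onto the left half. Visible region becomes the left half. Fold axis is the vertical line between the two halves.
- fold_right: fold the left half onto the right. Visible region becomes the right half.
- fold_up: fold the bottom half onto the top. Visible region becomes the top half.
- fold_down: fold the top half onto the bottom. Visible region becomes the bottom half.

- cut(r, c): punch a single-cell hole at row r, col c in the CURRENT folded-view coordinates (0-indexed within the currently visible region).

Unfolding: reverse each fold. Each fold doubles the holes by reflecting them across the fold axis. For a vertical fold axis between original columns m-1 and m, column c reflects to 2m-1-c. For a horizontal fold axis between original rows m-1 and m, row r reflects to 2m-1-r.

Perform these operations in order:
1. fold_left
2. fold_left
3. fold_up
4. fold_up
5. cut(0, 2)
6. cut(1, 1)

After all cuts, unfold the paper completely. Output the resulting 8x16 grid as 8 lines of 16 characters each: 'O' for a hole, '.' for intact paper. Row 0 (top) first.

Answer: ..O..O....O..O..
.O....O..O....O.
.O....O..O....O.
..O..O....O..O..
..O..O....O..O..
.O....O..O....O.
.O....O..O....O.
..O..O....O..O..

Derivation:
Op 1 fold_left: fold axis v@8; visible region now rows[0,8) x cols[0,8) = 8x8
Op 2 fold_left: fold axis v@4; visible region now rows[0,8) x cols[0,4) = 8x4
Op 3 fold_up: fold axis h@4; visible region now rows[0,4) x cols[0,4) = 4x4
Op 4 fold_up: fold axis h@2; visible region now rows[0,2) x cols[0,4) = 2x4
Op 5 cut(0, 2): punch at orig (0,2); cuts so far [(0, 2)]; region rows[0,2) x cols[0,4) = 2x4
Op 6 cut(1, 1): punch at orig (1,1); cuts so far [(0, 2), (1, 1)]; region rows[0,2) x cols[0,4) = 2x4
Unfold 1 (reflect across h@2): 4 holes -> [(0, 2), (1, 1), (2, 1), (3, 2)]
Unfold 2 (reflect across h@4): 8 holes -> [(0, 2), (1, 1), (2, 1), (3, 2), (4, 2), (5, 1), (6, 1), (7, 2)]
Unfold 3 (reflect across v@4): 16 holes -> [(0, 2), (0, 5), (1, 1), (1, 6), (2, 1), (2, 6), (3, 2), (3, 5), (4, 2), (4, 5), (5, 1), (5, 6), (6, 1), (6, 6), (7, 2), (7, 5)]
Unfold 4 (reflect across v@8): 32 holes -> [(0, 2), (0, 5), (0, 10), (0, 13), (1, 1), (1, 6), (1, 9), (1, 14), (2, 1), (2, 6), (2, 9), (2, 14), (3, 2), (3, 5), (3, 10), (3, 13), (4, 2), (4, 5), (4, 10), (4, 13), (5, 1), (5, 6), (5, 9), (5, 14), (6, 1), (6, 6), (6, 9), (6, 14), (7, 2), (7, 5), (7, 10), (7, 13)]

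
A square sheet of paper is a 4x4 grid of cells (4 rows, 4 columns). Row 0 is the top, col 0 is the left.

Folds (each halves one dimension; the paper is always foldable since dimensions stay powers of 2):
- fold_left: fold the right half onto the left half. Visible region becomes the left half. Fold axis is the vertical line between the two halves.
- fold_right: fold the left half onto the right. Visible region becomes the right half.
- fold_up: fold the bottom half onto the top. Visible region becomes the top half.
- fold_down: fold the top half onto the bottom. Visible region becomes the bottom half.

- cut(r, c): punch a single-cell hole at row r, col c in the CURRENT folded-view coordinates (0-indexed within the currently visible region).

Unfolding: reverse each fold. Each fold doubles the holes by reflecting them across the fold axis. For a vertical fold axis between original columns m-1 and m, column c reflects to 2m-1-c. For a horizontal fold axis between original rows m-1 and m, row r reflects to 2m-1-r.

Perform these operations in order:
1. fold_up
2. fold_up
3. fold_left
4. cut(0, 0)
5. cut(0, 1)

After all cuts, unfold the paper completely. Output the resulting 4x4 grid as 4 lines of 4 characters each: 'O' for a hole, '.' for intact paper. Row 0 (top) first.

Op 1 fold_up: fold axis h@2; visible region now rows[0,2) x cols[0,4) = 2x4
Op 2 fold_up: fold axis h@1; visible region now rows[0,1) x cols[0,4) = 1x4
Op 3 fold_left: fold axis v@2; visible region now rows[0,1) x cols[0,2) = 1x2
Op 4 cut(0, 0): punch at orig (0,0); cuts so far [(0, 0)]; region rows[0,1) x cols[0,2) = 1x2
Op 5 cut(0, 1): punch at orig (0,1); cuts so far [(0, 0), (0, 1)]; region rows[0,1) x cols[0,2) = 1x2
Unfold 1 (reflect across v@2): 4 holes -> [(0, 0), (0, 1), (0, 2), (0, 3)]
Unfold 2 (reflect across h@1): 8 holes -> [(0, 0), (0, 1), (0, 2), (0, 3), (1, 0), (1, 1), (1, 2), (1, 3)]
Unfold 3 (reflect across h@2): 16 holes -> [(0, 0), (0, 1), (0, 2), (0, 3), (1, 0), (1, 1), (1, 2), (1, 3), (2, 0), (2, 1), (2, 2), (2, 3), (3, 0), (3, 1), (3, 2), (3, 3)]

Answer: OOOO
OOOO
OOOO
OOOO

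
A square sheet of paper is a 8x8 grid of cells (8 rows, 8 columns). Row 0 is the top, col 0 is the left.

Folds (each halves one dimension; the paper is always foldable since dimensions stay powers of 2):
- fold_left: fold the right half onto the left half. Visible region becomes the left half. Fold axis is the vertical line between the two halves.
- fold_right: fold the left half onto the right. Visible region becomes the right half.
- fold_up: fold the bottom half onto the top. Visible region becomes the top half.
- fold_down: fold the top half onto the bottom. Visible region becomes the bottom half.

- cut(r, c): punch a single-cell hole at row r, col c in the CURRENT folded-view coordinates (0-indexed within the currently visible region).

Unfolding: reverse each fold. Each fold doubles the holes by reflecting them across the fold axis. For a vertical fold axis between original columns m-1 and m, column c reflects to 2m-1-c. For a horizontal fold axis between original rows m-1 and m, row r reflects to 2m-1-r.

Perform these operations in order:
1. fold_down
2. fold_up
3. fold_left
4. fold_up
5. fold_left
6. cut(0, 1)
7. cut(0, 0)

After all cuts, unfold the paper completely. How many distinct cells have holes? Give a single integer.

Op 1 fold_down: fold axis h@4; visible region now rows[4,8) x cols[0,8) = 4x8
Op 2 fold_up: fold axis h@6; visible region now rows[4,6) x cols[0,8) = 2x8
Op 3 fold_left: fold axis v@4; visible region now rows[4,6) x cols[0,4) = 2x4
Op 4 fold_up: fold axis h@5; visible region now rows[4,5) x cols[0,4) = 1x4
Op 5 fold_left: fold axis v@2; visible region now rows[4,5) x cols[0,2) = 1x2
Op 6 cut(0, 1): punch at orig (4,1); cuts so far [(4, 1)]; region rows[4,5) x cols[0,2) = 1x2
Op 7 cut(0, 0): punch at orig (4,0); cuts so far [(4, 0), (4, 1)]; region rows[4,5) x cols[0,2) = 1x2
Unfold 1 (reflect across v@2): 4 holes -> [(4, 0), (4, 1), (4, 2), (4, 3)]
Unfold 2 (reflect across h@5): 8 holes -> [(4, 0), (4, 1), (4, 2), (4, 3), (5, 0), (5, 1), (5, 2), (5, 3)]
Unfold 3 (reflect across v@4): 16 holes -> [(4, 0), (4, 1), (4, 2), (4, 3), (4, 4), (4, 5), (4, 6), (4, 7), (5, 0), (5, 1), (5, 2), (5, 3), (5, 4), (5, 5), (5, 6), (5, 7)]
Unfold 4 (reflect across h@6): 32 holes -> [(4, 0), (4, 1), (4, 2), (4, 3), (4, 4), (4, 5), (4, 6), (4, 7), (5, 0), (5, 1), (5, 2), (5, 3), (5, 4), (5, 5), (5, 6), (5, 7), (6, 0), (6, 1), (6, 2), (6, 3), (6, 4), (6, 5), (6, 6), (6, 7), (7, 0), (7, 1), (7, 2), (7, 3), (7, 4), (7, 5), (7, 6), (7, 7)]
Unfold 5 (reflect across h@4): 64 holes -> [(0, 0), (0, 1), (0, 2), (0, 3), (0, 4), (0, 5), (0, 6), (0, 7), (1, 0), (1, 1), (1, 2), (1, 3), (1, 4), (1, 5), (1, 6), (1, 7), (2, 0), (2, 1), (2, 2), (2, 3), (2, 4), (2, 5), (2, 6), (2, 7), (3, 0), (3, 1), (3, 2), (3, 3), (3, 4), (3, 5), (3, 6), (3, 7), (4, 0), (4, 1), (4, 2), (4, 3), (4, 4), (4, 5), (4, 6), (4, 7), (5, 0), (5, 1), (5, 2), (5, 3), (5, 4), (5, 5), (5, 6), (5, 7), (6, 0), (6, 1), (6, 2), (6, 3), (6, 4), (6, 5), (6, 6), (6, 7), (7, 0), (7, 1), (7, 2), (7, 3), (7, 4), (7, 5), (7, 6), (7, 7)]

Answer: 64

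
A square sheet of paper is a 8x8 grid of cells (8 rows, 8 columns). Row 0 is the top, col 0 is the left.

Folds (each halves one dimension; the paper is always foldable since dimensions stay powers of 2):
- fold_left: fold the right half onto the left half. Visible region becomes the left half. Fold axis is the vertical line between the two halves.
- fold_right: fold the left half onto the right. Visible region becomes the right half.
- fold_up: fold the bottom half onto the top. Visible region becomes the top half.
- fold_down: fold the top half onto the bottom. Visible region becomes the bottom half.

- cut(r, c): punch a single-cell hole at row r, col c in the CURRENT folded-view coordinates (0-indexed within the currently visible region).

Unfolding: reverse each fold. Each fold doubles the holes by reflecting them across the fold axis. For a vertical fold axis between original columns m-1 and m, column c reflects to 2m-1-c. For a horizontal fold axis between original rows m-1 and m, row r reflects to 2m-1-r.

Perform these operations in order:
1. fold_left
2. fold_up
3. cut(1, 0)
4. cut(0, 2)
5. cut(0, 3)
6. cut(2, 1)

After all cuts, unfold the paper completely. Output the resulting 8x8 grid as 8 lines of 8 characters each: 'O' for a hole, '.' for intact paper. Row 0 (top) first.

Answer: ..OOOO..
O......O
.O....O.
........
........
.O....O.
O......O
..OOOO..

Derivation:
Op 1 fold_left: fold axis v@4; visible region now rows[0,8) x cols[0,4) = 8x4
Op 2 fold_up: fold axis h@4; visible region now rows[0,4) x cols[0,4) = 4x4
Op 3 cut(1, 0): punch at orig (1,0); cuts so far [(1, 0)]; region rows[0,4) x cols[0,4) = 4x4
Op 4 cut(0, 2): punch at orig (0,2); cuts so far [(0, 2), (1, 0)]; region rows[0,4) x cols[0,4) = 4x4
Op 5 cut(0, 3): punch at orig (0,3); cuts so far [(0, 2), (0, 3), (1, 0)]; region rows[0,4) x cols[0,4) = 4x4
Op 6 cut(2, 1): punch at orig (2,1); cuts so far [(0, 2), (0, 3), (1, 0), (2, 1)]; region rows[0,4) x cols[0,4) = 4x4
Unfold 1 (reflect across h@4): 8 holes -> [(0, 2), (0, 3), (1, 0), (2, 1), (5, 1), (6, 0), (7, 2), (7, 3)]
Unfold 2 (reflect across v@4): 16 holes -> [(0, 2), (0, 3), (0, 4), (0, 5), (1, 0), (1, 7), (2, 1), (2, 6), (5, 1), (5, 6), (6, 0), (6, 7), (7, 2), (7, 3), (7, 4), (7, 5)]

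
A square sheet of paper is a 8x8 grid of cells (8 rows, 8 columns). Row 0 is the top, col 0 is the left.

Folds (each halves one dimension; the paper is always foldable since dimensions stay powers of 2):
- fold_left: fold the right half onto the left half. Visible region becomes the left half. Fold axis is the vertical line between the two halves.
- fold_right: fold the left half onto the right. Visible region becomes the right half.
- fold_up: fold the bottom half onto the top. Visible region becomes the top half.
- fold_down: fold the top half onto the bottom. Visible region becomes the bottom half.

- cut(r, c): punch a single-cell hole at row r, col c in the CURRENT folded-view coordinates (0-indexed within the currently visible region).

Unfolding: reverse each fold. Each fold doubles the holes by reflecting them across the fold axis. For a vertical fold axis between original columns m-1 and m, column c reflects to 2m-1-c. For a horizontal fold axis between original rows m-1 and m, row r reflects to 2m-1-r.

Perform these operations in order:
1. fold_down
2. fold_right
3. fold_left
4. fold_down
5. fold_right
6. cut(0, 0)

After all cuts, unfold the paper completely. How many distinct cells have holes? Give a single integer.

Answer: 32

Derivation:
Op 1 fold_down: fold axis h@4; visible region now rows[4,8) x cols[0,8) = 4x8
Op 2 fold_right: fold axis v@4; visible region now rows[4,8) x cols[4,8) = 4x4
Op 3 fold_left: fold axis v@6; visible region now rows[4,8) x cols[4,6) = 4x2
Op 4 fold_down: fold axis h@6; visible region now rows[6,8) x cols[4,6) = 2x2
Op 5 fold_right: fold axis v@5; visible region now rows[6,8) x cols[5,6) = 2x1
Op 6 cut(0, 0): punch at orig (6,5); cuts so far [(6, 5)]; region rows[6,8) x cols[5,6) = 2x1
Unfold 1 (reflect across v@5): 2 holes -> [(6, 4), (6, 5)]
Unfold 2 (reflect across h@6): 4 holes -> [(5, 4), (5, 5), (6, 4), (6, 5)]
Unfold 3 (reflect across v@6): 8 holes -> [(5, 4), (5, 5), (5, 6), (5, 7), (6, 4), (6, 5), (6, 6), (6, 7)]
Unfold 4 (reflect across v@4): 16 holes -> [(5, 0), (5, 1), (5, 2), (5, 3), (5, 4), (5, 5), (5, 6), (5, 7), (6, 0), (6, 1), (6, 2), (6, 3), (6, 4), (6, 5), (6, 6), (6, 7)]
Unfold 5 (reflect across h@4): 32 holes -> [(1, 0), (1, 1), (1, 2), (1, 3), (1, 4), (1, 5), (1, 6), (1, 7), (2, 0), (2, 1), (2, 2), (2, 3), (2, 4), (2, 5), (2, 6), (2, 7), (5, 0), (5, 1), (5, 2), (5, 3), (5, 4), (5, 5), (5, 6), (5, 7), (6, 0), (6, 1), (6, 2), (6, 3), (6, 4), (6, 5), (6, 6), (6, 7)]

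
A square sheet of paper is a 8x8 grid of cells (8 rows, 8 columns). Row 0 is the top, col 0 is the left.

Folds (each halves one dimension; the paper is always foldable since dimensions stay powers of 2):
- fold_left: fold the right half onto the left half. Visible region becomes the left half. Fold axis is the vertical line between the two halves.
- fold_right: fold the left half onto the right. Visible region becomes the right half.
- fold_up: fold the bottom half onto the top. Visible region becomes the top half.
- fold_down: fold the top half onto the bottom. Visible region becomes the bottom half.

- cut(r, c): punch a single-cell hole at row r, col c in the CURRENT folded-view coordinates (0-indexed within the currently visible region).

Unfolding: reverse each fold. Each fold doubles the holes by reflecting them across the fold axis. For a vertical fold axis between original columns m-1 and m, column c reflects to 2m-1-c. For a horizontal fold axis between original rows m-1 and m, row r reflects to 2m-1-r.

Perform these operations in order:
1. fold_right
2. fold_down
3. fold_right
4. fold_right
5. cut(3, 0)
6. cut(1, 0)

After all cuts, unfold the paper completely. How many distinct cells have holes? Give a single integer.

Op 1 fold_right: fold axis v@4; visible region now rows[0,8) x cols[4,8) = 8x4
Op 2 fold_down: fold axis h@4; visible region now rows[4,8) x cols[4,8) = 4x4
Op 3 fold_right: fold axis v@6; visible region now rows[4,8) x cols[6,8) = 4x2
Op 4 fold_right: fold axis v@7; visible region now rows[4,8) x cols[7,8) = 4x1
Op 5 cut(3, 0): punch at orig (7,7); cuts so far [(7, 7)]; region rows[4,8) x cols[7,8) = 4x1
Op 6 cut(1, 0): punch at orig (5,7); cuts so far [(5, 7), (7, 7)]; region rows[4,8) x cols[7,8) = 4x1
Unfold 1 (reflect across v@7): 4 holes -> [(5, 6), (5, 7), (7, 6), (7, 7)]
Unfold 2 (reflect across v@6): 8 holes -> [(5, 4), (5, 5), (5, 6), (5, 7), (7, 4), (7, 5), (7, 6), (7, 7)]
Unfold 3 (reflect across h@4): 16 holes -> [(0, 4), (0, 5), (0, 6), (0, 7), (2, 4), (2, 5), (2, 6), (2, 7), (5, 4), (5, 5), (5, 6), (5, 7), (7, 4), (7, 5), (7, 6), (7, 7)]
Unfold 4 (reflect across v@4): 32 holes -> [(0, 0), (0, 1), (0, 2), (0, 3), (0, 4), (0, 5), (0, 6), (0, 7), (2, 0), (2, 1), (2, 2), (2, 3), (2, 4), (2, 5), (2, 6), (2, 7), (5, 0), (5, 1), (5, 2), (5, 3), (5, 4), (5, 5), (5, 6), (5, 7), (7, 0), (7, 1), (7, 2), (7, 3), (7, 4), (7, 5), (7, 6), (7, 7)]

Answer: 32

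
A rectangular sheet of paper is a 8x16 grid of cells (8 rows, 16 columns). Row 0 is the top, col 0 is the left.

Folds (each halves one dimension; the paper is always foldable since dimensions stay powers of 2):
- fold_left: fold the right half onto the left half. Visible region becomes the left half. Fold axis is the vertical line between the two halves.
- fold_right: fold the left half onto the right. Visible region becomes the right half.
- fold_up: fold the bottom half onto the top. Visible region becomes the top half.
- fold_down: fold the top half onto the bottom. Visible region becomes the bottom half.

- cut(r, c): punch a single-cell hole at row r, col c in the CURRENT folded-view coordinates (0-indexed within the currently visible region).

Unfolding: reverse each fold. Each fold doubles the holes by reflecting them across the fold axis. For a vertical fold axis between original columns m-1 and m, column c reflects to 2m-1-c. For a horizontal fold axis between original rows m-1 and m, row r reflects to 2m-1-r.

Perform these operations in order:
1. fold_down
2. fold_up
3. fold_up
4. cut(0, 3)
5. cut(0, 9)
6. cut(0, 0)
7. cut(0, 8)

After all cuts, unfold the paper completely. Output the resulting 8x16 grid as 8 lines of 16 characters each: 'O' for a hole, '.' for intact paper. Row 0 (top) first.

Answer: O..O....OO......
O..O....OO......
O..O....OO......
O..O....OO......
O..O....OO......
O..O....OO......
O..O....OO......
O..O....OO......

Derivation:
Op 1 fold_down: fold axis h@4; visible region now rows[4,8) x cols[0,16) = 4x16
Op 2 fold_up: fold axis h@6; visible region now rows[4,6) x cols[0,16) = 2x16
Op 3 fold_up: fold axis h@5; visible region now rows[4,5) x cols[0,16) = 1x16
Op 4 cut(0, 3): punch at orig (4,3); cuts so far [(4, 3)]; region rows[4,5) x cols[0,16) = 1x16
Op 5 cut(0, 9): punch at orig (4,9); cuts so far [(4, 3), (4, 9)]; region rows[4,5) x cols[0,16) = 1x16
Op 6 cut(0, 0): punch at orig (4,0); cuts so far [(4, 0), (4, 3), (4, 9)]; region rows[4,5) x cols[0,16) = 1x16
Op 7 cut(0, 8): punch at orig (4,8); cuts so far [(4, 0), (4, 3), (4, 8), (4, 9)]; region rows[4,5) x cols[0,16) = 1x16
Unfold 1 (reflect across h@5): 8 holes -> [(4, 0), (4, 3), (4, 8), (4, 9), (5, 0), (5, 3), (5, 8), (5, 9)]
Unfold 2 (reflect across h@6): 16 holes -> [(4, 0), (4, 3), (4, 8), (4, 9), (5, 0), (5, 3), (5, 8), (5, 9), (6, 0), (6, 3), (6, 8), (6, 9), (7, 0), (7, 3), (7, 8), (7, 9)]
Unfold 3 (reflect across h@4): 32 holes -> [(0, 0), (0, 3), (0, 8), (0, 9), (1, 0), (1, 3), (1, 8), (1, 9), (2, 0), (2, 3), (2, 8), (2, 9), (3, 0), (3, 3), (3, 8), (3, 9), (4, 0), (4, 3), (4, 8), (4, 9), (5, 0), (5, 3), (5, 8), (5, 9), (6, 0), (6, 3), (6, 8), (6, 9), (7, 0), (7, 3), (7, 8), (7, 9)]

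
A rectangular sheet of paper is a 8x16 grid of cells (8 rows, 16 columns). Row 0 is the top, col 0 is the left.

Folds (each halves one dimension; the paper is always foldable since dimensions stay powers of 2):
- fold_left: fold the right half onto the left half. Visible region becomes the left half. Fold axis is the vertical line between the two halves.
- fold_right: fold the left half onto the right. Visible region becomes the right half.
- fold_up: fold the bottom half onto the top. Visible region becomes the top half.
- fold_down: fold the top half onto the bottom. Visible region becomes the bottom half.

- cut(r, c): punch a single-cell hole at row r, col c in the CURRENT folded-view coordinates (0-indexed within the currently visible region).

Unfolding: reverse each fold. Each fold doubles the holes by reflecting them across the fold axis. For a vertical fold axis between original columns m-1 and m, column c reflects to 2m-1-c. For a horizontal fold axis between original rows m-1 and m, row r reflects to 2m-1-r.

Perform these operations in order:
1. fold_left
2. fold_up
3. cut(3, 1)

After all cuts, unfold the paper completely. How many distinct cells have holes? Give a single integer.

Op 1 fold_left: fold axis v@8; visible region now rows[0,8) x cols[0,8) = 8x8
Op 2 fold_up: fold axis h@4; visible region now rows[0,4) x cols[0,8) = 4x8
Op 3 cut(3, 1): punch at orig (3,1); cuts so far [(3, 1)]; region rows[0,4) x cols[0,8) = 4x8
Unfold 1 (reflect across h@4): 2 holes -> [(3, 1), (4, 1)]
Unfold 2 (reflect across v@8): 4 holes -> [(3, 1), (3, 14), (4, 1), (4, 14)]

Answer: 4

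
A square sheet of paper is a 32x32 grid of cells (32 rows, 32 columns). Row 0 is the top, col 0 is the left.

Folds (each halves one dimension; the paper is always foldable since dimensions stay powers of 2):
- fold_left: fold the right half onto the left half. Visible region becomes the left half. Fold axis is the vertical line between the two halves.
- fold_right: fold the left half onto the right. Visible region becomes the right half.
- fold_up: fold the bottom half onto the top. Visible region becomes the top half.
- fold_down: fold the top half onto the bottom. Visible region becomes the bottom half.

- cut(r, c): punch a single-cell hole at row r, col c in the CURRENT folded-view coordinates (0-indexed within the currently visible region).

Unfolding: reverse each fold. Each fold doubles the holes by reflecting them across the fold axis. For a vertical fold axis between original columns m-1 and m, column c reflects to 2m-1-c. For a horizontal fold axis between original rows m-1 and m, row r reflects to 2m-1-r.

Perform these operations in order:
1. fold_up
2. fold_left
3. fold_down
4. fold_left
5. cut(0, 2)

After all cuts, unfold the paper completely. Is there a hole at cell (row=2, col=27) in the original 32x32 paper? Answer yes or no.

Answer: no

Derivation:
Op 1 fold_up: fold axis h@16; visible region now rows[0,16) x cols[0,32) = 16x32
Op 2 fold_left: fold axis v@16; visible region now rows[0,16) x cols[0,16) = 16x16
Op 3 fold_down: fold axis h@8; visible region now rows[8,16) x cols[0,16) = 8x16
Op 4 fold_left: fold axis v@8; visible region now rows[8,16) x cols[0,8) = 8x8
Op 5 cut(0, 2): punch at orig (8,2); cuts so far [(8, 2)]; region rows[8,16) x cols[0,8) = 8x8
Unfold 1 (reflect across v@8): 2 holes -> [(8, 2), (8, 13)]
Unfold 2 (reflect across h@8): 4 holes -> [(7, 2), (7, 13), (8, 2), (8, 13)]
Unfold 3 (reflect across v@16): 8 holes -> [(7, 2), (7, 13), (7, 18), (7, 29), (8, 2), (8, 13), (8, 18), (8, 29)]
Unfold 4 (reflect across h@16): 16 holes -> [(7, 2), (7, 13), (7, 18), (7, 29), (8, 2), (8, 13), (8, 18), (8, 29), (23, 2), (23, 13), (23, 18), (23, 29), (24, 2), (24, 13), (24, 18), (24, 29)]
Holes: [(7, 2), (7, 13), (7, 18), (7, 29), (8, 2), (8, 13), (8, 18), (8, 29), (23, 2), (23, 13), (23, 18), (23, 29), (24, 2), (24, 13), (24, 18), (24, 29)]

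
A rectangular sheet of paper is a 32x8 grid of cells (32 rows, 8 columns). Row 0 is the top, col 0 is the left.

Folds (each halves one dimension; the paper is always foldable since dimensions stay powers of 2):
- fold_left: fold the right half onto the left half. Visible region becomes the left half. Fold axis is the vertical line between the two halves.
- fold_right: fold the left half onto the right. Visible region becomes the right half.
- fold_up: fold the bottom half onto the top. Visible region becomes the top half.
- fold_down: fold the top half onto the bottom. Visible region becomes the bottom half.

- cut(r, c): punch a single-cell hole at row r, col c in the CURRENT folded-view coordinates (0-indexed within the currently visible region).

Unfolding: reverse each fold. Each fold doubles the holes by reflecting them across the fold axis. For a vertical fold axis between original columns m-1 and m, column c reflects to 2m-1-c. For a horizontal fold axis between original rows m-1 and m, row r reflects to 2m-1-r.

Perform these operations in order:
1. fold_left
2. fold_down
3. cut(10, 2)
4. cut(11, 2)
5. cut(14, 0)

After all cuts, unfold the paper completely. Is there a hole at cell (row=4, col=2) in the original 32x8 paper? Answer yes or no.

Answer: yes

Derivation:
Op 1 fold_left: fold axis v@4; visible region now rows[0,32) x cols[0,4) = 32x4
Op 2 fold_down: fold axis h@16; visible region now rows[16,32) x cols[0,4) = 16x4
Op 3 cut(10, 2): punch at orig (26,2); cuts so far [(26, 2)]; region rows[16,32) x cols[0,4) = 16x4
Op 4 cut(11, 2): punch at orig (27,2); cuts so far [(26, 2), (27, 2)]; region rows[16,32) x cols[0,4) = 16x4
Op 5 cut(14, 0): punch at orig (30,0); cuts so far [(26, 2), (27, 2), (30, 0)]; region rows[16,32) x cols[0,4) = 16x4
Unfold 1 (reflect across h@16): 6 holes -> [(1, 0), (4, 2), (5, 2), (26, 2), (27, 2), (30, 0)]
Unfold 2 (reflect across v@4): 12 holes -> [(1, 0), (1, 7), (4, 2), (4, 5), (5, 2), (5, 5), (26, 2), (26, 5), (27, 2), (27, 5), (30, 0), (30, 7)]
Holes: [(1, 0), (1, 7), (4, 2), (4, 5), (5, 2), (5, 5), (26, 2), (26, 5), (27, 2), (27, 5), (30, 0), (30, 7)]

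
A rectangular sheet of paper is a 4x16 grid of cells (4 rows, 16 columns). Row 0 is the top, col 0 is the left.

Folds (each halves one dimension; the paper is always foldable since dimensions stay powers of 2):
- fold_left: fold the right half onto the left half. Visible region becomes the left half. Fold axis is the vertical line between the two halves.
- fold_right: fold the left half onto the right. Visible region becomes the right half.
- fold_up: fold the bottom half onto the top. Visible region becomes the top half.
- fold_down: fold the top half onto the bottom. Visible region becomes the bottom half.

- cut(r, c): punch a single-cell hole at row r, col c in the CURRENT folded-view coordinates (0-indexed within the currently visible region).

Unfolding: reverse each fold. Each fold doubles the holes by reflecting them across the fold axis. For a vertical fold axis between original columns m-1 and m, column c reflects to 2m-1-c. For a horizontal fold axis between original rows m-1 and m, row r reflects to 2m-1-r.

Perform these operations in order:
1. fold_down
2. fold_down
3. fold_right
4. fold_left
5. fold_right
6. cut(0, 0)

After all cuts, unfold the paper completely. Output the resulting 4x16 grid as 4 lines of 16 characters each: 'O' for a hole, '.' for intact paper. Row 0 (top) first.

Answer: .OO..OO..OO..OO.
.OO..OO..OO..OO.
.OO..OO..OO..OO.
.OO..OO..OO..OO.

Derivation:
Op 1 fold_down: fold axis h@2; visible region now rows[2,4) x cols[0,16) = 2x16
Op 2 fold_down: fold axis h@3; visible region now rows[3,4) x cols[0,16) = 1x16
Op 3 fold_right: fold axis v@8; visible region now rows[3,4) x cols[8,16) = 1x8
Op 4 fold_left: fold axis v@12; visible region now rows[3,4) x cols[8,12) = 1x4
Op 5 fold_right: fold axis v@10; visible region now rows[3,4) x cols[10,12) = 1x2
Op 6 cut(0, 0): punch at orig (3,10); cuts so far [(3, 10)]; region rows[3,4) x cols[10,12) = 1x2
Unfold 1 (reflect across v@10): 2 holes -> [(3, 9), (3, 10)]
Unfold 2 (reflect across v@12): 4 holes -> [(3, 9), (3, 10), (3, 13), (3, 14)]
Unfold 3 (reflect across v@8): 8 holes -> [(3, 1), (3, 2), (3, 5), (3, 6), (3, 9), (3, 10), (3, 13), (3, 14)]
Unfold 4 (reflect across h@3): 16 holes -> [(2, 1), (2, 2), (2, 5), (2, 6), (2, 9), (2, 10), (2, 13), (2, 14), (3, 1), (3, 2), (3, 5), (3, 6), (3, 9), (3, 10), (3, 13), (3, 14)]
Unfold 5 (reflect across h@2): 32 holes -> [(0, 1), (0, 2), (0, 5), (0, 6), (0, 9), (0, 10), (0, 13), (0, 14), (1, 1), (1, 2), (1, 5), (1, 6), (1, 9), (1, 10), (1, 13), (1, 14), (2, 1), (2, 2), (2, 5), (2, 6), (2, 9), (2, 10), (2, 13), (2, 14), (3, 1), (3, 2), (3, 5), (3, 6), (3, 9), (3, 10), (3, 13), (3, 14)]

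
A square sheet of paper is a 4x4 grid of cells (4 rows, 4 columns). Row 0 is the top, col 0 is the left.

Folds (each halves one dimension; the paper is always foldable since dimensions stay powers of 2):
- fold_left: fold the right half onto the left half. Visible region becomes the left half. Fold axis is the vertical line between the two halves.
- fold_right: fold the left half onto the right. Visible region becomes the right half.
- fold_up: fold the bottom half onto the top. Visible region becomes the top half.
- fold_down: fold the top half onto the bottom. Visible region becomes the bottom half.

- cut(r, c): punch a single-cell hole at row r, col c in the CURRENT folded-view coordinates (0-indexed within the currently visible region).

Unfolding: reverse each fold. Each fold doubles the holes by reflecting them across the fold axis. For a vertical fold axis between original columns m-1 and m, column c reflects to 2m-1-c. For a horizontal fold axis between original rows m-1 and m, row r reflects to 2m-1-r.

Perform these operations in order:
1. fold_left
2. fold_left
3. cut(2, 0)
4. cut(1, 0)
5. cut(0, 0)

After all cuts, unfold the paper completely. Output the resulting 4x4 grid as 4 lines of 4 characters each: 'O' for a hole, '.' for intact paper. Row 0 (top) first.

Op 1 fold_left: fold axis v@2; visible region now rows[0,4) x cols[0,2) = 4x2
Op 2 fold_left: fold axis v@1; visible region now rows[0,4) x cols[0,1) = 4x1
Op 3 cut(2, 0): punch at orig (2,0); cuts so far [(2, 0)]; region rows[0,4) x cols[0,1) = 4x1
Op 4 cut(1, 0): punch at orig (1,0); cuts so far [(1, 0), (2, 0)]; region rows[0,4) x cols[0,1) = 4x1
Op 5 cut(0, 0): punch at orig (0,0); cuts so far [(0, 0), (1, 0), (2, 0)]; region rows[0,4) x cols[0,1) = 4x1
Unfold 1 (reflect across v@1): 6 holes -> [(0, 0), (0, 1), (1, 0), (1, 1), (2, 0), (2, 1)]
Unfold 2 (reflect across v@2): 12 holes -> [(0, 0), (0, 1), (0, 2), (0, 3), (1, 0), (1, 1), (1, 2), (1, 3), (2, 0), (2, 1), (2, 2), (2, 3)]

Answer: OOOO
OOOO
OOOO
....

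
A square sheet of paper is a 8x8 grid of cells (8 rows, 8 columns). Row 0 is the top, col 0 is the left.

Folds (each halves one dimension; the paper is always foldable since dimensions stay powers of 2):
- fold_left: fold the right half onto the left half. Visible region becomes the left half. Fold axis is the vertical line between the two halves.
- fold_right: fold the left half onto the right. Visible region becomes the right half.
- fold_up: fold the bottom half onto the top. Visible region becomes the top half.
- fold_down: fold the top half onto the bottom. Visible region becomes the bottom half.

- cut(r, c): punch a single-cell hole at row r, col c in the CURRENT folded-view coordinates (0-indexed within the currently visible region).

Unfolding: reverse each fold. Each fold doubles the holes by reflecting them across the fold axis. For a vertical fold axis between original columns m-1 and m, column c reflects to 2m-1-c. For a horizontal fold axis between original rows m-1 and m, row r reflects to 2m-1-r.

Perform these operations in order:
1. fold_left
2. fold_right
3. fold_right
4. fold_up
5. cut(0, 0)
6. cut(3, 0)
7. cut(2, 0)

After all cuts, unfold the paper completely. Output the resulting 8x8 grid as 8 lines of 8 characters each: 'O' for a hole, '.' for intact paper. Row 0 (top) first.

Answer: OOOOOOOO
........
OOOOOOOO
OOOOOOOO
OOOOOOOO
OOOOOOOO
........
OOOOOOOO

Derivation:
Op 1 fold_left: fold axis v@4; visible region now rows[0,8) x cols[0,4) = 8x4
Op 2 fold_right: fold axis v@2; visible region now rows[0,8) x cols[2,4) = 8x2
Op 3 fold_right: fold axis v@3; visible region now rows[0,8) x cols[3,4) = 8x1
Op 4 fold_up: fold axis h@4; visible region now rows[0,4) x cols[3,4) = 4x1
Op 5 cut(0, 0): punch at orig (0,3); cuts so far [(0, 3)]; region rows[0,4) x cols[3,4) = 4x1
Op 6 cut(3, 0): punch at orig (3,3); cuts so far [(0, 3), (3, 3)]; region rows[0,4) x cols[3,4) = 4x1
Op 7 cut(2, 0): punch at orig (2,3); cuts so far [(0, 3), (2, 3), (3, 3)]; region rows[0,4) x cols[3,4) = 4x1
Unfold 1 (reflect across h@4): 6 holes -> [(0, 3), (2, 3), (3, 3), (4, 3), (5, 3), (7, 3)]
Unfold 2 (reflect across v@3): 12 holes -> [(0, 2), (0, 3), (2, 2), (2, 3), (3, 2), (3, 3), (4, 2), (4, 3), (5, 2), (5, 3), (7, 2), (7, 3)]
Unfold 3 (reflect across v@2): 24 holes -> [(0, 0), (0, 1), (0, 2), (0, 3), (2, 0), (2, 1), (2, 2), (2, 3), (3, 0), (3, 1), (3, 2), (3, 3), (4, 0), (4, 1), (4, 2), (4, 3), (5, 0), (5, 1), (5, 2), (5, 3), (7, 0), (7, 1), (7, 2), (7, 3)]
Unfold 4 (reflect across v@4): 48 holes -> [(0, 0), (0, 1), (0, 2), (0, 3), (0, 4), (0, 5), (0, 6), (0, 7), (2, 0), (2, 1), (2, 2), (2, 3), (2, 4), (2, 5), (2, 6), (2, 7), (3, 0), (3, 1), (3, 2), (3, 3), (3, 4), (3, 5), (3, 6), (3, 7), (4, 0), (4, 1), (4, 2), (4, 3), (4, 4), (4, 5), (4, 6), (4, 7), (5, 0), (5, 1), (5, 2), (5, 3), (5, 4), (5, 5), (5, 6), (5, 7), (7, 0), (7, 1), (7, 2), (7, 3), (7, 4), (7, 5), (7, 6), (7, 7)]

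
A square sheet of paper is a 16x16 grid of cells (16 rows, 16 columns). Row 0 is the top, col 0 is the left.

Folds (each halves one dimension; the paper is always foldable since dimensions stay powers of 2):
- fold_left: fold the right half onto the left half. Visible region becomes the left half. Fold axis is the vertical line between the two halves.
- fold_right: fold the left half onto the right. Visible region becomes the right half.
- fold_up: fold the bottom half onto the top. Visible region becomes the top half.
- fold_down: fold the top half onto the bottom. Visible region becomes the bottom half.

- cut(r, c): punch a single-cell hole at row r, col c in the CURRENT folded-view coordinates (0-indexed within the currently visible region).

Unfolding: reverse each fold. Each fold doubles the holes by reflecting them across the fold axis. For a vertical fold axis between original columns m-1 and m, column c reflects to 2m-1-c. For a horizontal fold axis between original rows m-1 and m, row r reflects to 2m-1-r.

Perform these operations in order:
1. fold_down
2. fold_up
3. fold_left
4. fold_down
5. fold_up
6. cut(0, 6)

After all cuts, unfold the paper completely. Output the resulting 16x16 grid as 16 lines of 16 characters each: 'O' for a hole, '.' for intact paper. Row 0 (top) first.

Answer: ......O..O......
......O..O......
......O..O......
......O..O......
......O..O......
......O..O......
......O..O......
......O..O......
......O..O......
......O..O......
......O..O......
......O..O......
......O..O......
......O..O......
......O..O......
......O..O......

Derivation:
Op 1 fold_down: fold axis h@8; visible region now rows[8,16) x cols[0,16) = 8x16
Op 2 fold_up: fold axis h@12; visible region now rows[8,12) x cols[0,16) = 4x16
Op 3 fold_left: fold axis v@8; visible region now rows[8,12) x cols[0,8) = 4x8
Op 4 fold_down: fold axis h@10; visible region now rows[10,12) x cols[0,8) = 2x8
Op 5 fold_up: fold axis h@11; visible region now rows[10,11) x cols[0,8) = 1x8
Op 6 cut(0, 6): punch at orig (10,6); cuts so far [(10, 6)]; region rows[10,11) x cols[0,8) = 1x8
Unfold 1 (reflect across h@11): 2 holes -> [(10, 6), (11, 6)]
Unfold 2 (reflect across h@10): 4 holes -> [(8, 6), (9, 6), (10, 6), (11, 6)]
Unfold 3 (reflect across v@8): 8 holes -> [(8, 6), (8, 9), (9, 6), (9, 9), (10, 6), (10, 9), (11, 6), (11, 9)]
Unfold 4 (reflect across h@12): 16 holes -> [(8, 6), (8, 9), (9, 6), (9, 9), (10, 6), (10, 9), (11, 6), (11, 9), (12, 6), (12, 9), (13, 6), (13, 9), (14, 6), (14, 9), (15, 6), (15, 9)]
Unfold 5 (reflect across h@8): 32 holes -> [(0, 6), (0, 9), (1, 6), (1, 9), (2, 6), (2, 9), (3, 6), (3, 9), (4, 6), (4, 9), (5, 6), (5, 9), (6, 6), (6, 9), (7, 6), (7, 9), (8, 6), (8, 9), (9, 6), (9, 9), (10, 6), (10, 9), (11, 6), (11, 9), (12, 6), (12, 9), (13, 6), (13, 9), (14, 6), (14, 9), (15, 6), (15, 9)]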